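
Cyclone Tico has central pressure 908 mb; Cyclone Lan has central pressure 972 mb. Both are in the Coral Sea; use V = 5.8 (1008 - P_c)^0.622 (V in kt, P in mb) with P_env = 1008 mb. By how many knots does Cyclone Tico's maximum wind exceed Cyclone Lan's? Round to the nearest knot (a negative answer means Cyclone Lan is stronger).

48 kt

Cyclone Tico: ΔP = 100; V ≈ 5.8 × 100^0.622 ≈ 101.73 kt.
Cyclone Lan: ΔP = 36; V ≈ 5.8 × 36^0.622 ≈ 53.88 kt.
Difference ≈ 101.73 − 53.88 = 47.85 → 48 kt.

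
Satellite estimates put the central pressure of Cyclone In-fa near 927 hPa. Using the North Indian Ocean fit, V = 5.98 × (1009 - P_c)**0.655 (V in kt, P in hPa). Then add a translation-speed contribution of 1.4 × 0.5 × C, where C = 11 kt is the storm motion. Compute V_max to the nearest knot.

115 kt

ΔP = 1009 − 927 = 82 hPa.
82^0.655 ≈ 17.929.
V ≈ 5.98 × 17.929 ≈ 107.2 kt.
Translation term: 1.4 × 0.5 × 11 = 7.7 kt.
Corrected V ≈ 114.9 kt → 115 kt.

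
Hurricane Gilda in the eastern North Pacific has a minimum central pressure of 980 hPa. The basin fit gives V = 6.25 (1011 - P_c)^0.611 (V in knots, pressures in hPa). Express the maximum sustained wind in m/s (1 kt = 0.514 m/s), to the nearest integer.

26 m/s

ΔP = 1011 − 980 = 31 hPa.
V ≈ 6.25 × 31^0.611 = 6.25 × 8.151 ≈ 50.945 kt.
50.945 × 0.514 ≈ 26.19 m/s → 26 m/s.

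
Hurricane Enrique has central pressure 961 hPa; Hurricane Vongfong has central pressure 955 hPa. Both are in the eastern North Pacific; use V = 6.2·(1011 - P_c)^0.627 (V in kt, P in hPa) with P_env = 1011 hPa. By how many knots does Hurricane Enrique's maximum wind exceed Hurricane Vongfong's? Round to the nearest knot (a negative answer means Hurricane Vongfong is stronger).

Hurricane Enrique: ΔP = 50; V ≈ 6.2 × 50^0.627 ≈ 72.05 kt.
Hurricane Vongfong: ΔP = 56; V ≈ 6.2 × 56^0.627 ≈ 77.36 kt.
Difference ≈ 72.05 − 77.36 = -5.31 → -5 kt.

-5 kt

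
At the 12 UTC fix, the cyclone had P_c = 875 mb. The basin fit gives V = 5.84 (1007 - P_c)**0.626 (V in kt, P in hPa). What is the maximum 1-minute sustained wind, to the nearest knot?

ΔP = 1007 − 875 = 132 mb.
132^0.626 ≈ 21.256.
V ≈ 5.84 × 21.256 ≈ 124.1 kt.

124 kt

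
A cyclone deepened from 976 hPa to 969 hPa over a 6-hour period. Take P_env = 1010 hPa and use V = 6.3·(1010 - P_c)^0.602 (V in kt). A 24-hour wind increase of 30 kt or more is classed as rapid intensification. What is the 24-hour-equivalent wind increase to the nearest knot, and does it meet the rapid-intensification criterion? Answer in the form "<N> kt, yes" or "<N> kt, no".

V₁: ΔP = 34, V ≈ 6.3 × 34^0.602 ≈ 52.64 kt.
V₂: ΔP = 41, V ≈ 6.3 × 41^0.602 ≈ 58.92 kt.
ΔV over 6 h = 6.28 kt → 24 h equivalent = 6.28 × 24/6 ≈ 25.12 kt.
25 kt < 30 kt ⇒ not rapid intensification.

25 kt, no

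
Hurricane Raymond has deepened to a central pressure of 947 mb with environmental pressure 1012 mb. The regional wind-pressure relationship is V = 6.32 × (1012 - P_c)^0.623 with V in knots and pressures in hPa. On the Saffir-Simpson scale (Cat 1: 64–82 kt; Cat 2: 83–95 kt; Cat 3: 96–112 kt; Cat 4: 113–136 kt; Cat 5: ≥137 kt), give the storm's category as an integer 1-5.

2

ΔP = 1012 − 947 = 65 mb.
V ≈ 6.32 × 65^0.623 = 6.32 × 13.47 ≈ 85 kt.
85 kt falls in the Category 2 band.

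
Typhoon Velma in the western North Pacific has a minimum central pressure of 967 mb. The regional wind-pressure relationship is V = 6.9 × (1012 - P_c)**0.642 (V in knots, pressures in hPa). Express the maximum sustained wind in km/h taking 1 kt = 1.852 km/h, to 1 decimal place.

147.2 km/h

ΔP = 1012 − 967 = 45 mb.
V ≈ 6.9 × 45^0.642 = 6.9 × 11.518 ≈ 79.472 kt.
79.472 × 1.852 ≈ 147.18 km/h → 147.2 km/h.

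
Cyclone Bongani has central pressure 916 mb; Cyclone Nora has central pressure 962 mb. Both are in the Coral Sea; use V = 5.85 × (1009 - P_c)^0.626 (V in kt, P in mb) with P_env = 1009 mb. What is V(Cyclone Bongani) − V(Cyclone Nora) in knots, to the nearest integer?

35 kt

Cyclone Bongani: ΔP = 93; V ≈ 5.85 × 93^0.626 ≈ 99.87 kt.
Cyclone Nora: ΔP = 47; V ≈ 5.85 × 47^0.626 ≈ 65.15 kt.
Difference ≈ 99.87 − 65.15 = 34.72 → 35 kt.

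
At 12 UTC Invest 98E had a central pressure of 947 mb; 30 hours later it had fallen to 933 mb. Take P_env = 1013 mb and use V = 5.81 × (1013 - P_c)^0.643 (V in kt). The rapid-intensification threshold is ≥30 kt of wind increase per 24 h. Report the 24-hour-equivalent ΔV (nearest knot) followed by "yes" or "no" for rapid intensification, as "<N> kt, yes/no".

9 kt, no

V₁: ΔP = 66, V ≈ 5.81 × 66^0.643 ≈ 85.93 kt.
V₂: ΔP = 80, V ≈ 5.81 × 80^0.643 ≈ 97.24 kt.
ΔV over 30 h = 11.31 kt → 24 h equivalent = 11.31 × 24/30 ≈ 9.05 kt.
9 kt < 30 kt ⇒ not rapid intensification.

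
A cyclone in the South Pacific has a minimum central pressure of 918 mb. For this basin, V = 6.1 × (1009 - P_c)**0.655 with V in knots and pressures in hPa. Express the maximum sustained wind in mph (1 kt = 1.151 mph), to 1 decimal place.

ΔP = 1009 − 918 = 91 mb.
V ≈ 6.1 × 91^0.655 = 6.1 × 19.194 ≈ 117.085 kt.
117.085 × 1.151 ≈ 134.77 mph → 134.8 mph.

134.8 mph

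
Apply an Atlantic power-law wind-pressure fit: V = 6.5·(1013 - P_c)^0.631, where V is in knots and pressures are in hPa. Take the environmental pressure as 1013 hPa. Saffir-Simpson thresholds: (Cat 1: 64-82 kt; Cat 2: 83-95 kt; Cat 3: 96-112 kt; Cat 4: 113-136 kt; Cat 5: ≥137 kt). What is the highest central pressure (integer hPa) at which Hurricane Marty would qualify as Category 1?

975 hPa

Category 1 begins at V = 64 kt.
Required ΔP = (64/6.5)^(1/0.631) = 9.846^1.585 ≈ 37.51 hPa.
P_c ≤ 1013 − 37.51 = 975.49, so the highest integer P_c is 975 hPa.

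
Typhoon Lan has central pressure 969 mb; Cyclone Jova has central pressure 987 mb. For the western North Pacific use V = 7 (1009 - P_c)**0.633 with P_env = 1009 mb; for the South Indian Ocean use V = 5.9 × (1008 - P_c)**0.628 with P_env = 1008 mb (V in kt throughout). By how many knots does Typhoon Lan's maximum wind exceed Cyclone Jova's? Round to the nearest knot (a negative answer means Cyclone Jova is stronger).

32 kt

Typhoon Lan: ΔP = 40; V ≈ 7 × 40^0.633 ≈ 72.31 kt.
Cyclone Jova: ΔP = 21; V ≈ 5.9 × 21^0.628 ≈ 39.92 kt.
Difference ≈ 72.31 − 39.92 = 32.39 → 32 kt.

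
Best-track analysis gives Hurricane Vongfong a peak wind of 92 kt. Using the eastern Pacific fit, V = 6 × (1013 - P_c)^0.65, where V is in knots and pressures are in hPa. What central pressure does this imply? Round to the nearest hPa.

946 hPa

ΔP = (V / 6)^(1/0.65) = (92/6)^1.538.
92/6 = 15.333; 15.333^1.538 ≈ 66.69 hPa.
P_c = 1013 − 66.69 = 946.31 ≈ 946 hPa.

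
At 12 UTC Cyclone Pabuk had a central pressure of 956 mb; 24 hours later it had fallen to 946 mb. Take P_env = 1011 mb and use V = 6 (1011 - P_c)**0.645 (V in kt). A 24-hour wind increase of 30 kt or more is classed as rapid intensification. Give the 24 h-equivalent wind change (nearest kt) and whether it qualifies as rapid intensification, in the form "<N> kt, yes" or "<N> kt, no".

9 kt, no

V₁: ΔP = 55, V ≈ 6 × 55^0.645 ≈ 79.56 kt.
V₂: ΔP = 65, V ≈ 6 × 65^0.645 ≈ 88.61 kt.
ΔV over 24 h = 9.05 kt → 24 h equivalent = 9.05 × 24/24 ≈ 9.05 kt.
9 kt < 30 kt ⇒ not rapid intensification.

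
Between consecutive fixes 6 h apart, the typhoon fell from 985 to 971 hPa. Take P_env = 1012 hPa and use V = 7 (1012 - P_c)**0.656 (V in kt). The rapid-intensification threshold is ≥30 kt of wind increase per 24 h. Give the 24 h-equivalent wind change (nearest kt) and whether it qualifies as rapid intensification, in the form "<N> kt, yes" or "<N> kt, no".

V₁: ΔP = 27, V ≈ 7 × 27^0.656 ≈ 60.82 kt.
V₂: ΔP = 41, V ≈ 7 × 41^0.656 ≈ 80.00 kt.
ΔV over 6 h = 19.18 kt → 24 h equivalent = 19.18 × 24/6 ≈ 76.72 kt.
77 kt ≥ 30 kt ⇒ rapid intensification.

77 kt, yes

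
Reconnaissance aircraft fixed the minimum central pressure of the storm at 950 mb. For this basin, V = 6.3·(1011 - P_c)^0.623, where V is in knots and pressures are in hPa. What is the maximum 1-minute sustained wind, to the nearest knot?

ΔP = 1011 − 950 = 61 mb.
61^0.623 ≈ 12.950.
V ≈ 6.3 × 12.950 ≈ 81.6 kt.

82 kt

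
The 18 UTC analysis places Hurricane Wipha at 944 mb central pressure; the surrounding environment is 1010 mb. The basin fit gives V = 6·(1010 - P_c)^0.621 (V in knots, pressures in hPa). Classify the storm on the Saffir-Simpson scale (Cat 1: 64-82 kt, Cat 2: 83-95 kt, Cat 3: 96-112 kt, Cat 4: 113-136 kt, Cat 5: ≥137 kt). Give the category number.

1

ΔP = 1010 − 944 = 66 mb.
V ≈ 6 × 66^0.621 = 6 × 13.49 ≈ 81 kt.
81 kt falls in the Category 1 band.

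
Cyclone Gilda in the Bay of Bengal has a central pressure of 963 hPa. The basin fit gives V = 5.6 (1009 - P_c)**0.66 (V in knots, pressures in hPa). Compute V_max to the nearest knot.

ΔP = 1009 − 963 = 46 hPa.
46^0.66 ≈ 12.515.
V ≈ 5.6 × 12.515 ≈ 70.1 kt.

70 kt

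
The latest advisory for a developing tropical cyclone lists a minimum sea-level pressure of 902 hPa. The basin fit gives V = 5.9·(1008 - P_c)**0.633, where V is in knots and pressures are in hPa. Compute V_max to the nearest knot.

113 kt

ΔP = 1008 − 902 = 106 hPa.
106^0.633 ≈ 19.143.
V ≈ 5.9 × 19.143 ≈ 112.9 kt.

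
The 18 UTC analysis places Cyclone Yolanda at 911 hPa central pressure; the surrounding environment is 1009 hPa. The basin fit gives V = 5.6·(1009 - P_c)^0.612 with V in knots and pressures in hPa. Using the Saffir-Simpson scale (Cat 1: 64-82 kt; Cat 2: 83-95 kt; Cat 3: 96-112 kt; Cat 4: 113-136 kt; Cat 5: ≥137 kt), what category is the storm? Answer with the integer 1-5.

ΔP = 1009 − 911 = 98 hPa.
V ≈ 5.6 × 98^0.612 = 5.6 × 16.54 ≈ 93 kt.
93 kt falls in the Category 2 band.

2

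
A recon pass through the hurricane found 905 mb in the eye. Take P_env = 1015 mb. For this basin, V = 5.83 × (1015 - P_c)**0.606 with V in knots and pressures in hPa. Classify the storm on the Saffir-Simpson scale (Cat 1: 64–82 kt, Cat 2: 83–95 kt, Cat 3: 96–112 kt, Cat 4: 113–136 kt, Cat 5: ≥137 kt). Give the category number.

3

ΔP = 1015 − 905 = 110 mb.
V ≈ 5.83 × 110^0.606 = 5.83 × 17.26 ≈ 101 kt.
101 kt falls in the Category 3 band.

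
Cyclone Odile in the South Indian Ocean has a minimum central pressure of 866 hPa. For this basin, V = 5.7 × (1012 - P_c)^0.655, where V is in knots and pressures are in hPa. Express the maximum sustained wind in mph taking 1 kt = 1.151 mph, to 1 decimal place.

171.6 mph

ΔP = 1012 − 866 = 146 hPa.
V ≈ 5.7 × 146^0.655 = 5.7 × 26.161 ≈ 149.117 kt.
149.117 × 1.151 ≈ 171.63 mph → 171.6 mph.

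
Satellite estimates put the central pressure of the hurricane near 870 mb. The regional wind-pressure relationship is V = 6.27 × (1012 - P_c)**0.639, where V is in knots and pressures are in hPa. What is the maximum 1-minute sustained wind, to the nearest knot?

ΔP = 1012 − 870 = 142 mb.
142^0.639 ≈ 23.731.
V ≈ 6.27 × 23.731 ≈ 148.8 kt.

149 kt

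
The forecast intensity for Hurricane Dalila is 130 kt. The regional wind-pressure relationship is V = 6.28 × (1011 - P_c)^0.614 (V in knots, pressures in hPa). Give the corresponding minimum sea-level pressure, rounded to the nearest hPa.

872 hPa

ΔP = (V / 6.28)^(1/0.614) = (130/6.28)^1.629.
130/6.28 = 20.701; 20.701^1.629 ≈ 139.09 hPa.
P_c = 1011 − 139.09 = 871.91 ≈ 872 hPa.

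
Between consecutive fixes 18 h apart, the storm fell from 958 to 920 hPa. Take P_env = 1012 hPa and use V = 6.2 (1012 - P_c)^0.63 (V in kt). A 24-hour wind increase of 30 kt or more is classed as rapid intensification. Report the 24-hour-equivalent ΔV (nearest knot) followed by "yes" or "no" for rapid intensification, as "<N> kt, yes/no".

41 kt, yes

V₁: ΔP = 54, V ≈ 6.2 × 54^0.63 ≈ 76.52 kt.
V₂: ΔP = 92, V ≈ 6.2 × 92^0.63 ≈ 107.05 kt.
ΔV over 18 h = 30.53 kt → 24 h equivalent = 30.53 × 24/18 ≈ 40.71 kt.
41 kt ≥ 30 kt ⇒ rapid intensification.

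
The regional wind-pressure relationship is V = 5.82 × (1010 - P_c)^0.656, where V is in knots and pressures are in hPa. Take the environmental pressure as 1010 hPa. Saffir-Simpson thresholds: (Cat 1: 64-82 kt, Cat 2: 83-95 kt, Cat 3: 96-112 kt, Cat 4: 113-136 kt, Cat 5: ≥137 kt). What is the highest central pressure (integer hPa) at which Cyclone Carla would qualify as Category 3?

Category 3 begins at V = 96 kt.
Required ΔP = (96/5.82)^(1/0.656) = 16.495^1.524 ≈ 71.73 hPa.
P_c ≤ 1010 − 71.73 = 938.27, so the highest integer P_c is 938 hPa.

938 hPa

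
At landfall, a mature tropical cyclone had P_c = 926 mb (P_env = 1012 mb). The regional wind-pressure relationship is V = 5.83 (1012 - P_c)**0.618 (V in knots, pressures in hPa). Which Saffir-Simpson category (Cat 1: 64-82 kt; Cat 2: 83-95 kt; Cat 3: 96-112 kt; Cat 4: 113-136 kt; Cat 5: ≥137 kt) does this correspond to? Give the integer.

ΔP = 1012 − 926 = 86 mb.
V ≈ 5.83 × 86^0.618 = 5.83 × 15.69 ≈ 91 kt.
91 kt falls in the Category 2 band.

2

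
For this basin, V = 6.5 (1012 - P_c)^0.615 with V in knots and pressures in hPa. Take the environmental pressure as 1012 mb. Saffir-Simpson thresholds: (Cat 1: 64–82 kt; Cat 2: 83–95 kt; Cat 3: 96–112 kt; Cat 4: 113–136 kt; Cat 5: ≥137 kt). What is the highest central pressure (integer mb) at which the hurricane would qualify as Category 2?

Category 2 begins at V = 83 kt.
Required ΔP = (83/6.5)^(1/0.615) = 12.769^1.626 ≈ 62.90 mb.
P_c ≤ 1012 − 62.90 = 949.10, so the highest integer P_c is 949 mb.

949 mb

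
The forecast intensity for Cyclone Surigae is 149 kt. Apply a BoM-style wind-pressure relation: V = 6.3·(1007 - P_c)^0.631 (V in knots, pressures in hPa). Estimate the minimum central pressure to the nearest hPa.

857 hPa

ΔP = (V / 6.3)^(1/0.631) = (149/6.3)^1.585.
149/6.3 = 23.651; 23.651^1.585 ≈ 150.40 hPa.
P_c = 1007 − 150.40 = 856.60 ≈ 857 hPa.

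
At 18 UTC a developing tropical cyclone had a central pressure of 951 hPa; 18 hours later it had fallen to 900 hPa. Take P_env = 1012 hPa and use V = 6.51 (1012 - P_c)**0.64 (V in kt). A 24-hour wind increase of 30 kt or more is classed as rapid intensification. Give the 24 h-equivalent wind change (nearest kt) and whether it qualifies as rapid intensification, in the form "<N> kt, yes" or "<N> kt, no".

V₁: ΔP = 61, V ≈ 6.51 × 61^0.64 ≈ 90.40 kt.
V₂: ΔP = 112, V ≈ 6.51 × 112^0.64 ≈ 133.38 kt.
ΔV over 18 h = 42.98 kt → 24 h equivalent = 42.98 × 24/18 ≈ 57.31 kt.
57 kt ≥ 30 kt ⇒ rapid intensification.

57 kt, yes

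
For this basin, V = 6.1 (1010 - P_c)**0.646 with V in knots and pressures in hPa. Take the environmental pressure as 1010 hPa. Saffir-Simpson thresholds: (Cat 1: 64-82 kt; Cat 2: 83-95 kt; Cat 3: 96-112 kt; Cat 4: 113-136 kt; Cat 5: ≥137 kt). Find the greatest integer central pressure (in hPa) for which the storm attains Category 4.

918 hPa

Category 4 begins at V = 113 kt.
Required ΔP = (113/6.1)^(1/0.646) = 18.525^1.548 ≈ 91.72 hPa.
P_c ≤ 1010 − 91.72 = 918.28, so the highest integer P_c is 918 hPa.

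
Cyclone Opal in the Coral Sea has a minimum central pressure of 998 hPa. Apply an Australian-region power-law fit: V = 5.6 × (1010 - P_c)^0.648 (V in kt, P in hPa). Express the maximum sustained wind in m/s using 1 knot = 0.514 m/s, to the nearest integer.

14 m/s

ΔP = 1010 − 998 = 12 hPa.
V ≈ 5.6 × 12^0.648 = 5.6 × 5.004 ≈ 28.022 kt.
28.022 × 0.514 ≈ 14.40 m/s → 14 m/s.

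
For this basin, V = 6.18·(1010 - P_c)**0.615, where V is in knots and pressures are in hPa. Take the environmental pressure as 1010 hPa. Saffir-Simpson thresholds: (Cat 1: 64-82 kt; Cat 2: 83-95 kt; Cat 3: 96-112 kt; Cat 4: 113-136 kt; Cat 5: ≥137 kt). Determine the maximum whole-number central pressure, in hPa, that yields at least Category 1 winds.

965 hPa

Category 1 begins at V = 64 kt.
Required ΔP = (64/6.18)^(1/0.615) = 10.356^1.626 ≈ 44.74 hPa.
P_c ≤ 1010 − 44.74 = 965.26, so the highest integer P_c is 965 hPa.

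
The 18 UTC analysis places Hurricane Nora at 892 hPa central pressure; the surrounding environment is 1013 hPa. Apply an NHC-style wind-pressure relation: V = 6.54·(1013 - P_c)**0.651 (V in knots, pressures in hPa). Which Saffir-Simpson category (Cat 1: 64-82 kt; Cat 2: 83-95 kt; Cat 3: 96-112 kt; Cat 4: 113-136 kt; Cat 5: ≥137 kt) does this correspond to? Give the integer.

ΔP = 1013 − 892 = 121 hPa.
V ≈ 6.54 × 121^0.651 = 6.54 × 22.69 ≈ 148 kt.
148 kt falls in the Category 5 band.

5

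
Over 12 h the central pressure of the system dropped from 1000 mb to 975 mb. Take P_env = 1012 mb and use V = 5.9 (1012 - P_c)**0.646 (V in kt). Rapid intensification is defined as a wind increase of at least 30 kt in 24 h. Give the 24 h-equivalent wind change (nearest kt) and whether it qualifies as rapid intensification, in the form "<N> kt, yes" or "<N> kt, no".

63 kt, yes

V₁: ΔP = 12, V ≈ 5.9 × 12^0.646 ≈ 29.38 kt.
V₂: ΔP = 37, V ≈ 5.9 × 37^0.646 ≈ 60.80 kt.
ΔV over 12 h = 31.42 kt → 24 h equivalent = 31.42 × 24/12 ≈ 62.84 kt.
63 kt ≥ 30 kt ⇒ rapid intensification.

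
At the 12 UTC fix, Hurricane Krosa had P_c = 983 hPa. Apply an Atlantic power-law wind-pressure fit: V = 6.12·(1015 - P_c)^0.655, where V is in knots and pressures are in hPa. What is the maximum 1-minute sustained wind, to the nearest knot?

ΔP = 1015 − 983 = 32 hPa.
32^0.655 ≈ 9.680.
V ≈ 6.12 × 9.680 ≈ 59.2 kt.

59 kt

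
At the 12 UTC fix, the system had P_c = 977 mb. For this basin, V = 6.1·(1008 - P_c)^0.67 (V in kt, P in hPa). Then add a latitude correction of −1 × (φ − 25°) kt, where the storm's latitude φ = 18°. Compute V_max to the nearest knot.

68 kt

ΔP = 1008 − 977 = 31 mb.
31^0.67 ≈ 9.982.
V ≈ 6.1 × 9.982 ≈ 60.9 kt.
Latitude correction: −1 × (18 − 25) = 7 kt.
Corrected V ≈ 67.9 kt → 68 kt.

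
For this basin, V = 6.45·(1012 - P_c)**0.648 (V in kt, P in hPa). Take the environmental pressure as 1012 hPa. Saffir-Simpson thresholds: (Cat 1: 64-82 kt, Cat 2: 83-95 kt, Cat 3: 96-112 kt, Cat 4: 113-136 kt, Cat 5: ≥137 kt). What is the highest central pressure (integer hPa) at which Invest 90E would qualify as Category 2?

Category 2 begins at V = 83 kt.
Required ΔP = (83/6.45)^(1/0.648) = 12.868^1.543 ≈ 51.55 hPa.
P_c ≤ 1012 − 51.55 = 960.45, so the highest integer P_c is 960 hPa.

960 hPa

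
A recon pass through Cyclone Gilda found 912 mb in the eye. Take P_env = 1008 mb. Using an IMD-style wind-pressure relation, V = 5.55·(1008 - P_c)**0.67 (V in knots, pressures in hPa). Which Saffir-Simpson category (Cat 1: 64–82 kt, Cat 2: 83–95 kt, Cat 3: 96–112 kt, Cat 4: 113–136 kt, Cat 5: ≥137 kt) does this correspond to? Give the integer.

ΔP = 1008 − 912 = 96 mb.
V ≈ 5.55 × 96^0.67 = 5.55 × 21.29 ≈ 118 kt.
118 kt falls in the Category 4 band.

4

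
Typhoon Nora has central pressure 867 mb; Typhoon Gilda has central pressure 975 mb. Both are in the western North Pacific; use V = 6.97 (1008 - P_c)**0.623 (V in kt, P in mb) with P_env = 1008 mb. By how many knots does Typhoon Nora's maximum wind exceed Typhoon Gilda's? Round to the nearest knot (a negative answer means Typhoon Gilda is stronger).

Typhoon Nora: ΔP = 141; V ≈ 6.97 × 141^0.623 ≈ 152.12 kt.
Typhoon Gilda: ΔP = 33; V ≈ 6.97 × 33^0.623 ≈ 61.56 kt.
Difference ≈ 152.12 − 61.56 = 90.56 → 91 kt.

91 kt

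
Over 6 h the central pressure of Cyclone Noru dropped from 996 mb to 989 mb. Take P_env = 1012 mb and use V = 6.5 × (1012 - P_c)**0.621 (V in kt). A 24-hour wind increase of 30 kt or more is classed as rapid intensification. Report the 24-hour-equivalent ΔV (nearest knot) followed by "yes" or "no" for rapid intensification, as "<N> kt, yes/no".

V₁: ΔP = 16, V ≈ 6.5 × 16^0.621 ≈ 36.36 kt.
V₂: ΔP = 23, V ≈ 6.5 × 23^0.621 ≈ 45.56 kt.
ΔV over 6 h = 9.20 kt → 24 h equivalent = 9.20 × 24/6 ≈ 36.80 kt.
37 kt ≥ 30 kt ⇒ rapid intensification.

37 kt, yes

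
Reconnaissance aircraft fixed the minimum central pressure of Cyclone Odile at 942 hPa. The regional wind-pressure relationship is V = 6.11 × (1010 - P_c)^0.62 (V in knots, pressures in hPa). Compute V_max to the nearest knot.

84 kt

ΔP = 1010 − 942 = 68 hPa.
68^0.62 ≈ 13.682.
V ≈ 6.11 × 13.682 ≈ 83.6 kt.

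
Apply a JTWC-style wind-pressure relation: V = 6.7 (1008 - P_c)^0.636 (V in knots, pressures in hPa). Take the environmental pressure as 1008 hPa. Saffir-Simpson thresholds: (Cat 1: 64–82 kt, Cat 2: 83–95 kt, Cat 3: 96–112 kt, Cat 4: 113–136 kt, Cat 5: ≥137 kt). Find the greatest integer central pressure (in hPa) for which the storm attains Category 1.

973 hPa

Category 1 begins at V = 64 kt.
Required ΔP = (64/6.7)^(1/0.636) = 9.552^1.572 ≈ 34.76 hPa.
P_c ≤ 1008 − 34.76 = 973.24, so the highest integer P_c is 973 hPa.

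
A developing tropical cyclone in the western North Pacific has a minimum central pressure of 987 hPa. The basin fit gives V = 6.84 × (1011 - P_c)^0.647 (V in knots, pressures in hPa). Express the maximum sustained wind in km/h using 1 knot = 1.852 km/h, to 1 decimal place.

ΔP = 1011 − 987 = 24 hPa.
V ≈ 6.84 × 24^0.647 = 6.84 × 7.816 ≈ 53.463 kt.
53.463 × 1.852 ≈ 99.01 km/h → 99.0 km/h.

99.0 km/h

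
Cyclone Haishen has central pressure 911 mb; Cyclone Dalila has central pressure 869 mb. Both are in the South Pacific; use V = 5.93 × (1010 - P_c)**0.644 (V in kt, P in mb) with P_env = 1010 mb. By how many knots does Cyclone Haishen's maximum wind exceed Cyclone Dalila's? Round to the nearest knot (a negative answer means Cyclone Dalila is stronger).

Cyclone Haishen: ΔP = 99; V ≈ 5.93 × 99^0.644 ≈ 114.35 kt.
Cyclone Dalila: ΔP = 141; V ≈ 5.93 × 141^0.644 ≈ 143.60 kt.
Difference ≈ 114.35 − 143.60 = -29.25 → -29 kt.

-29 kt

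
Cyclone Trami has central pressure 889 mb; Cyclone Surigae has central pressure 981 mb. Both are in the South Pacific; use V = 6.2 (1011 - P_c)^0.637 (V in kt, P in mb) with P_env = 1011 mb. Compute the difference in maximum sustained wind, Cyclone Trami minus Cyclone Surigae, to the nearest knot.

Cyclone Trami: ΔP = 122; V ≈ 6.2 × 122^0.637 ≈ 132.25 kt.
Cyclone Surigae: ΔP = 30; V ≈ 6.2 × 30^0.637 ≈ 54.12 kt.
Difference ≈ 132.25 − 54.12 = 78.13 → 78 kt.

78 kt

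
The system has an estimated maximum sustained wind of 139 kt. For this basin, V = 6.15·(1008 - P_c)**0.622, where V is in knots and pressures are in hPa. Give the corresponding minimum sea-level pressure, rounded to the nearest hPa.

858 hPa

ΔP = (V / 6.15)^(1/0.622) = (139/6.15)^1.608.
139/6.15 = 22.602; 22.602^1.608 ≈ 150.34 hPa.
P_c = 1008 − 150.34 = 857.66 ≈ 858 hPa.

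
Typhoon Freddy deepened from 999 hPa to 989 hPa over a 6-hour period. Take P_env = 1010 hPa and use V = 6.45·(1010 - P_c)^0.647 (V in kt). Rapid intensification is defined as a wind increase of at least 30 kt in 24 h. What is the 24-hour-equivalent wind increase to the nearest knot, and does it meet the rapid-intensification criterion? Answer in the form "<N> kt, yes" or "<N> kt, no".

63 kt, yes

V₁: ΔP = 11, V ≈ 6.45 × 11^0.647 ≈ 30.43 kt.
V₂: ΔP = 21, V ≈ 6.45 × 21^0.647 ≈ 46.24 kt.
ΔV over 6 h = 15.81 kt → 24 h equivalent = 15.81 × 24/6 ≈ 63.24 kt.
63 kt ≥ 30 kt ⇒ rapid intensification.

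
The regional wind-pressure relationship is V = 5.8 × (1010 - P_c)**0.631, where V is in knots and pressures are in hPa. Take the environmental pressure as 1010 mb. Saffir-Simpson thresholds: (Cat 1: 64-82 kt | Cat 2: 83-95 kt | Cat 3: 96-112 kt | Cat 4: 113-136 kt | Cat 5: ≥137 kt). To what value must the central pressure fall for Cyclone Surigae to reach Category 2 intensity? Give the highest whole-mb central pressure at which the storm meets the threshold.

942 mb

Category 2 begins at V = 83 kt.
Required ΔP = (83/5.8)^(1/0.631) = 14.310^1.585 ≈ 67.84 mb.
P_c ≤ 1010 − 67.84 = 942.16, so the highest integer P_c is 942 mb.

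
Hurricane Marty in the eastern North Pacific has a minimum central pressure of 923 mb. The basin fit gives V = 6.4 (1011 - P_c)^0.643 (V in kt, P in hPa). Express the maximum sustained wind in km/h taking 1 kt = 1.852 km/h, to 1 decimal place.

210.9 km/h

ΔP = 1011 − 923 = 88 mb.
V ≈ 6.4 × 88^0.643 = 6.4 × 17.795 ≈ 113.889 kt.
113.889 × 1.852 ≈ 210.92 km/h → 210.9 km/h.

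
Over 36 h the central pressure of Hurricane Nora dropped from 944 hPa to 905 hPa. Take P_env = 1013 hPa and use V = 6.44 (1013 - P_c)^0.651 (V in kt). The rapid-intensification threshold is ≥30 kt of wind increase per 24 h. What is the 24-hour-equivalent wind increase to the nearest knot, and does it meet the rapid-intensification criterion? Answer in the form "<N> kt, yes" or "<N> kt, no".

V₁: ΔP = 69, V ≈ 6.44 × 69^0.651 ≈ 101.39 kt.
V₂: ΔP = 108, V ≈ 6.44 × 108^0.651 ≈ 135.72 kt.
ΔV over 36 h = 34.33 kt → 24 h equivalent = 34.33 × 24/36 ≈ 22.89 kt.
23 kt < 30 kt ⇒ not rapid intensification.

23 kt, no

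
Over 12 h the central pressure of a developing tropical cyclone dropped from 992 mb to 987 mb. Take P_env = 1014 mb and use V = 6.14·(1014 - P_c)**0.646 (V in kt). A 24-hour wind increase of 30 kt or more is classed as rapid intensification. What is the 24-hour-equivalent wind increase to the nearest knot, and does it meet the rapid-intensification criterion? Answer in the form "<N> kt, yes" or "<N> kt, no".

13 kt, no

V₁: ΔP = 22, V ≈ 6.14 × 22^0.646 ≈ 45.22 kt.
V₂: ΔP = 27, V ≈ 6.14 × 27^0.646 ≈ 51.62 kt.
ΔV over 12 h = 6.40 kt → 24 h equivalent = 6.40 × 24/12 ≈ 12.80 kt.
13 kt < 30 kt ⇒ not rapid intensification.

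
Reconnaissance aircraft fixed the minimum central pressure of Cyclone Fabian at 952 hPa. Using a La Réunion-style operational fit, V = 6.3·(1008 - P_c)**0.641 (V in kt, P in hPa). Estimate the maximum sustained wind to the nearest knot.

ΔP = 1008 − 952 = 56 hPa.
56^0.641 ≈ 13.200.
V ≈ 6.3 × 13.200 ≈ 83.2 kt.

83 kt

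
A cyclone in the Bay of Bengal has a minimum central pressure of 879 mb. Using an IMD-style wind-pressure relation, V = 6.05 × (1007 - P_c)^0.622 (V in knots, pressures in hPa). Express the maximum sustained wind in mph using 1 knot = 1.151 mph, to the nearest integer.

ΔP = 1007 − 879 = 128 mb.
V ≈ 6.05 × 128^0.622 = 6.05 × 20.450 ≈ 123.720 kt.
123.720 × 1.151 ≈ 142.40 mph → 142 mph.

142 mph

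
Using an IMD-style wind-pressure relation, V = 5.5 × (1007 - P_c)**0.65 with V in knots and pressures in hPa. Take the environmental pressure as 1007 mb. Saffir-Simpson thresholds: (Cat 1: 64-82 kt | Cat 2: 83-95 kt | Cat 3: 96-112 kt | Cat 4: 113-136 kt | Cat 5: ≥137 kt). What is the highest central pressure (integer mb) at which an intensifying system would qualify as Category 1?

963 mb

Category 1 begins at V = 64 kt.
Required ΔP = (64/5.5)^(1/0.65) = 11.636^1.538 ≈ 43.62 mb.
P_c ≤ 1007 − 43.62 = 963.38, so the highest integer P_c is 963 mb.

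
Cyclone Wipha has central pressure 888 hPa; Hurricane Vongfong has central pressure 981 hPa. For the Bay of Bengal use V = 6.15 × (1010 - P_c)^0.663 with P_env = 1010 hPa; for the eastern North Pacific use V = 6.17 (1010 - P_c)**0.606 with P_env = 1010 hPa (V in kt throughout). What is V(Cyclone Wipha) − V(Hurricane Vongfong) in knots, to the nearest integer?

Cyclone Wipha: ΔP = 122; V ≈ 6.15 × 122^0.663 ≈ 148.64 kt.
Hurricane Vongfong: ΔP = 29; V ≈ 6.17 × 29^0.606 ≈ 47.48 kt.
Difference ≈ 148.64 − 47.48 = 101.16 → 101 kt.

101 kt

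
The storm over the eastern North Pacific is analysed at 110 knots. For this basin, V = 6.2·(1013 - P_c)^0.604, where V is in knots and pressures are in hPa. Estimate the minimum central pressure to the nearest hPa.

ΔP = (V / 6.2)^(1/0.604) = (110/6.2)^1.656.
110/6.2 = 17.742; 17.742^1.656 ≈ 116.92 hPa.
P_c = 1013 − 116.92 = 896.08 ≈ 896 hPa.

896 hPa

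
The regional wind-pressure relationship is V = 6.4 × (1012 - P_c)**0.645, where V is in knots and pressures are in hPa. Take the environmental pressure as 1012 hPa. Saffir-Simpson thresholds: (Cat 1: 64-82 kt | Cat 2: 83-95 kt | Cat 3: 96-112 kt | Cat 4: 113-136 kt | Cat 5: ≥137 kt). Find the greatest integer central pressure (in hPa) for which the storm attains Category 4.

926 hPa

Category 4 begins at V = 113 kt.
Required ΔP = (113/6.4)^(1/0.645) = 17.656^1.550 ≈ 85.74 hPa.
P_c ≤ 1012 − 85.74 = 926.26, so the highest integer P_c is 926 hPa.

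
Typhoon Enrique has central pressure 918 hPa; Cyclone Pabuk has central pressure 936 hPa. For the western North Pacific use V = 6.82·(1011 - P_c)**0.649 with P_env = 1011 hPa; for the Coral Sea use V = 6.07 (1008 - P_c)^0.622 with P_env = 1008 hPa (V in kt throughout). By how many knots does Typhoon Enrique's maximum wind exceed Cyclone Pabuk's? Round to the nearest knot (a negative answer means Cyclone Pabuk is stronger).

Typhoon Enrique: ΔP = 93; V ≈ 6.82 × 93^0.649 ≈ 129.22 kt.
Cyclone Pabuk: ΔP = 72; V ≈ 6.07 × 72^0.622 ≈ 86.79 kt.
Difference ≈ 129.22 − 86.79 = 42.43 → 42 kt.

42 kt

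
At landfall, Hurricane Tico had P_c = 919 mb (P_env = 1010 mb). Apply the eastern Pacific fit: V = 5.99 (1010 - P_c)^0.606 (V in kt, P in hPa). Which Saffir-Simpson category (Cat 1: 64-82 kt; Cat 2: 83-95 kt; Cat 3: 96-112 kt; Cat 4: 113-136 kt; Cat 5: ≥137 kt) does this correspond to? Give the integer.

ΔP = 1010 − 919 = 91 mb.
V ≈ 5.99 × 91^0.606 = 5.99 × 15.39 ≈ 92 kt.
92 kt falls in the Category 2 band.

2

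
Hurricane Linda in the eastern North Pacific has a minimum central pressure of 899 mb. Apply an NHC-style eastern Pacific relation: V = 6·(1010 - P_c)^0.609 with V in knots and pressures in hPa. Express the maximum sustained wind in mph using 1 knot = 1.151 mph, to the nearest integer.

122 mph

ΔP = 1010 − 899 = 111 mb.
V ≈ 6 × 111^0.609 = 6 × 17.604 ≈ 105.622 kt.
105.622 × 1.151 ≈ 121.57 mph → 122 mph.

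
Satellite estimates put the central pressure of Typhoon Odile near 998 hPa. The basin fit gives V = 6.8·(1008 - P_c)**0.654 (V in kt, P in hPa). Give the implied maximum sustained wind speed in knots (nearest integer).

ΔP = 1008 − 998 = 10 hPa.
10^0.654 ≈ 4.508.
V ≈ 6.8 × 4.508 ≈ 30.7 kt.

31 kt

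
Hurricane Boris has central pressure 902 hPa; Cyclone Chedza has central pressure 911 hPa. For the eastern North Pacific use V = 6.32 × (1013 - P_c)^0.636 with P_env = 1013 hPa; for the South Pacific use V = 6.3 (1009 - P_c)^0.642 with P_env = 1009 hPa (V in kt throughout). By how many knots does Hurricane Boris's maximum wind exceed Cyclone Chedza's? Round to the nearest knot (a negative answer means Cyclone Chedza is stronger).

7 kt

Hurricane Boris: ΔP = 111; V ≈ 6.32 × 111^0.636 ≈ 126.34 kt.
Cyclone Chedza: ΔP = 98; V ≈ 6.3 × 98^0.642 ≈ 119.59 kt.
Difference ≈ 126.34 − 119.59 = 6.75 → 7 kt.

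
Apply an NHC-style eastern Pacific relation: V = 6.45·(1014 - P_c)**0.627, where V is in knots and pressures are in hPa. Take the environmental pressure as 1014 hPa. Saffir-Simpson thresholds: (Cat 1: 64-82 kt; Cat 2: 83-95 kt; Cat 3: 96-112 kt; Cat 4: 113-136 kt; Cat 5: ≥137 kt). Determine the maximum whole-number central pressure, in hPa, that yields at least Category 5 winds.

883 hPa

Category 5 begins at V = 137 kt.
Required ΔP = (137/6.45)^(1/0.627) = 21.240^1.595 ≈ 130.82 hPa.
P_c ≤ 1014 − 130.82 = 883.18, so the highest integer P_c is 883 hPa.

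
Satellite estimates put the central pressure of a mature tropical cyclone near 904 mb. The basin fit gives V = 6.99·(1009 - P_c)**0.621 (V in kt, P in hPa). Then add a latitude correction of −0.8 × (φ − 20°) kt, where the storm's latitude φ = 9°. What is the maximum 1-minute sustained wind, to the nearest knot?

ΔP = 1009 − 904 = 105 mb.
105^0.621 ≈ 17.995.
V ≈ 6.99 × 17.995 ≈ 125.8 kt.
Latitude correction: −0.8 × (9 − 20) = 8.8 kt.
Corrected V ≈ 134.6 kt → 135 kt.

135 kt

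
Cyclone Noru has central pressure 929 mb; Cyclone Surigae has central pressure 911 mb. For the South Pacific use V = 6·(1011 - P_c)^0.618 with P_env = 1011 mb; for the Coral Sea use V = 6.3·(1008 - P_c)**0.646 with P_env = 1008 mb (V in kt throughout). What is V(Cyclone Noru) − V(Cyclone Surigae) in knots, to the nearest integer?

Cyclone Noru: ΔP = 82; V ≈ 6 × 82^0.618 ≈ 91.39 kt.
Cyclone Surigae: ΔP = 97; V ≈ 6.3 × 97^0.646 ≈ 121.00 kt.
Difference ≈ 91.39 − 121.00 = -29.61 → -30 kt.

-30 kt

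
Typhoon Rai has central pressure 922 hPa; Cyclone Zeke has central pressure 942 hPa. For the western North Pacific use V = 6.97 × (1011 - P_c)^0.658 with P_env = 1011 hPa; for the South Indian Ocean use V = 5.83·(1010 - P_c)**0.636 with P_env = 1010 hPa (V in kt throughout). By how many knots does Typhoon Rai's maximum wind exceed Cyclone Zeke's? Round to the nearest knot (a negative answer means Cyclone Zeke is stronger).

48 kt

Typhoon Rai: ΔP = 89; V ≈ 6.97 × 89^0.658 ≈ 133.64 kt.
Cyclone Zeke: ΔP = 68; V ≈ 5.83 × 68^0.636 ≈ 85.34 kt.
Difference ≈ 133.64 − 85.34 = 48.30 → 48 kt.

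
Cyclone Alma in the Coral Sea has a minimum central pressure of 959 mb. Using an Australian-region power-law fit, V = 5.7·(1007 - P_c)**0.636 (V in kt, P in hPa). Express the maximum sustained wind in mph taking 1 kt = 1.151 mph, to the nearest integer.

77 mph

ΔP = 1007 − 959 = 48 mb.
V ≈ 5.7 × 48^0.636 = 5.7 × 11.729 ≈ 66.857 kt.
66.857 × 1.151 ≈ 76.95 mph → 77 mph.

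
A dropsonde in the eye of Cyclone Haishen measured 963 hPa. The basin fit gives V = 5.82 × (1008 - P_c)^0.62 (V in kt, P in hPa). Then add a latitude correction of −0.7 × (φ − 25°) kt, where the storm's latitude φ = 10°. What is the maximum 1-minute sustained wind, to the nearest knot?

72 kt

ΔP = 1008 − 963 = 45 hPa.
45^0.62 ≈ 10.592.
V ≈ 5.82 × 10.592 ≈ 61.6 kt.
Latitude correction: −0.7 × (10 − 25) = 10.5 kt.
Corrected V ≈ 72.1 kt → 72 kt.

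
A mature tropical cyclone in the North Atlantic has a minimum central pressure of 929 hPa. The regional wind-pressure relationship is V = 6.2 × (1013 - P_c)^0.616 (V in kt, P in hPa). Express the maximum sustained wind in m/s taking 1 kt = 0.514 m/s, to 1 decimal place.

ΔP = 1013 − 929 = 84 hPa.
V ≈ 6.2 × 84^0.616 = 6.2 × 15.323 ≈ 95.005 kt.
95.005 × 0.514 ≈ 48.83 m/s → 48.8 m/s.

48.8 m/s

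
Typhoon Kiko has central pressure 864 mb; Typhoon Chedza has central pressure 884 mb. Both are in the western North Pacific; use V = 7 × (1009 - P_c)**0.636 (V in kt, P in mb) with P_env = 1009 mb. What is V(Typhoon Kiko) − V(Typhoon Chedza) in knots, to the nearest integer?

15 kt

Typhoon Kiko: ΔP = 145; V ≈ 7 × 145^0.636 ≈ 165.85 kt.
Typhoon Chedza: ΔP = 125; V ≈ 7 × 125^0.636 ≈ 150.92 kt.
Difference ≈ 165.85 − 150.92 = 14.93 → 15 kt.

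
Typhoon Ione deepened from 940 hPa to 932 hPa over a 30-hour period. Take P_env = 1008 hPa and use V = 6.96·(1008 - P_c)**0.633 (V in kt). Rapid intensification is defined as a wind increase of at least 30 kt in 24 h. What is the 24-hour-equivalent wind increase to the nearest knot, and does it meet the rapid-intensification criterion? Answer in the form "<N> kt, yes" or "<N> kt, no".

V₁: ΔP = 68, V ≈ 6.96 × 68^0.633 ≈ 100.60 kt.
V₂: ΔP = 76, V ≈ 6.96 × 76^0.633 ≈ 107.94 kt.
ΔV over 30 h = 7.34 kt → 24 h equivalent = 7.34 × 24/30 ≈ 5.87 kt.
6 kt < 30 kt ⇒ not rapid intensification.

6 kt, no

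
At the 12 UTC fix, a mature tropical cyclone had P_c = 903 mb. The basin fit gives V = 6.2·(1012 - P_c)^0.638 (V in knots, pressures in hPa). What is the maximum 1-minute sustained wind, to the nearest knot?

ΔP = 1012 − 903 = 109 mb.
109^0.638 ≈ 19.947.
V ≈ 6.2 × 19.947 ≈ 123.7 kt.

124 kt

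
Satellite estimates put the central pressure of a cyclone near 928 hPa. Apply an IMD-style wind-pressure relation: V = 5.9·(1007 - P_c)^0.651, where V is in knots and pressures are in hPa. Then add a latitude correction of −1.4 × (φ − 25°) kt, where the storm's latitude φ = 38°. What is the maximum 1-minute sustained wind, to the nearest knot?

83 kt

ΔP = 1007 − 928 = 79 hPa.
79^0.651 ≈ 17.193.
V ≈ 5.9 × 17.193 ≈ 101.4 kt.
Latitude correction: −1.4 × (38 − 25) = -18.2 kt.
Corrected V ≈ 83.2 kt → 83 kt.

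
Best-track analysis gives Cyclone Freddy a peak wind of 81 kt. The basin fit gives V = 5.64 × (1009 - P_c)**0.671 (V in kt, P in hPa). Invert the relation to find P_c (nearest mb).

956 mb

ΔP = (V / 5.64)^(1/0.671) = (81/5.64)^1.490.
81/5.64 = 14.362; 14.362^1.490 ≈ 53.04 mb.
P_c = 1009 − 53.04 = 955.96 ≈ 956 mb.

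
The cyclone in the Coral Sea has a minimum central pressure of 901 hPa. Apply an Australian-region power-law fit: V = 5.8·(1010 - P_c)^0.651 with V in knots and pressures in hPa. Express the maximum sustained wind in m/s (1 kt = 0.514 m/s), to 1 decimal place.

ΔP = 1010 − 901 = 109 hPa.
V ≈ 5.8 × 109^0.651 = 5.8 × 21.201 ≈ 122.968 kt.
122.968 × 0.514 ≈ 63.21 m/s → 63.2 m/s.

63.2 m/s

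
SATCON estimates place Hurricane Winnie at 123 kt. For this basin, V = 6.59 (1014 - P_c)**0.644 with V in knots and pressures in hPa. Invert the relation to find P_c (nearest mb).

ΔP = (V / 6.59)^(1/0.644) = (123/6.59)^1.553.
123/6.59 = 18.665; 18.665^1.553 ≈ 94.11 mb.
P_c = 1014 − 94.11 = 919.89 ≈ 920 mb.

920 mb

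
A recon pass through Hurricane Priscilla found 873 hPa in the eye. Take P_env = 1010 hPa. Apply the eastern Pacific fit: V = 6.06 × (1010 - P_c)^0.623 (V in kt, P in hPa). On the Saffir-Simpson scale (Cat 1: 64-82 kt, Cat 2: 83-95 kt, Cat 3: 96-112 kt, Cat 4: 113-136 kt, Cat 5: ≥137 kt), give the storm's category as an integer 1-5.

4

ΔP = 1010 − 873 = 137 hPa.
V ≈ 6.06 × 137^0.623 = 6.06 × 21.44 ≈ 130 kt.
130 kt falls in the Category 4 band.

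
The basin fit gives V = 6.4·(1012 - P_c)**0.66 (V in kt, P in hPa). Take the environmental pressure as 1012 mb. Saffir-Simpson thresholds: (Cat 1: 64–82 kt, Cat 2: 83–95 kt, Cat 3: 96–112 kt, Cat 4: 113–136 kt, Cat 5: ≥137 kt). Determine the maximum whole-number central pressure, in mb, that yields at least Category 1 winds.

979 mb

Category 1 begins at V = 64 kt.
Required ΔP = (64/6.4)^(1/0.66) = 10.000^1.515 ≈ 32.75 mb.
P_c ≤ 1012 − 32.75 = 979.25, so the highest integer P_c is 979 mb.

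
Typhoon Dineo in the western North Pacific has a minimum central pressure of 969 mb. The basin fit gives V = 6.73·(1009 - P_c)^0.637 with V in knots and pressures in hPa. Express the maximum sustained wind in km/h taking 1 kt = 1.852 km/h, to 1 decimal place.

130.7 km/h

ΔP = 1009 − 969 = 40 mb.
V ≈ 6.73 × 40^0.637 = 6.73 × 10.484 ≈ 70.555 kt.
70.555 × 1.852 ≈ 130.67 km/h → 130.7 km/h.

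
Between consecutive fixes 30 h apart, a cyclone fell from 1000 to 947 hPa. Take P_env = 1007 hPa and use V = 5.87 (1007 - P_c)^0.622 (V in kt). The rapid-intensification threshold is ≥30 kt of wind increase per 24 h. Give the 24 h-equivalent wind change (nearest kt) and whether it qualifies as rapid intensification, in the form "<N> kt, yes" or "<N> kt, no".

V₁: ΔP = 7, V ≈ 5.87 × 7^0.622 ≈ 19.69 kt.
V₂: ΔP = 60, V ≈ 5.87 × 60^0.622 ≈ 74.93 kt.
ΔV over 30 h = 55.24 kt → 24 h equivalent = 55.24 × 24/30 ≈ 44.19 kt.
44 kt ≥ 30 kt ⇒ rapid intensification.

44 kt, yes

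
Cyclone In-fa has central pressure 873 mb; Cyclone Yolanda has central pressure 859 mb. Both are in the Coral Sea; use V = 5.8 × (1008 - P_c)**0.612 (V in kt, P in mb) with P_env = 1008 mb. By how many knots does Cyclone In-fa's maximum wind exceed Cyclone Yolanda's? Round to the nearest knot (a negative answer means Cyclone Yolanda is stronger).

-7 kt

Cyclone In-fa: ΔP = 135; V ≈ 5.8 × 135^0.612 ≈ 116.73 kt.
Cyclone Yolanda: ΔP = 149; V ≈ 5.8 × 149^0.612 ≈ 124.00 kt.
Difference ≈ 116.73 − 124.00 = -7.27 → -7 kt.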